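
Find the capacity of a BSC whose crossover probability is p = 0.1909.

For BSC with error probability p:
C = 1 - H(p) where H(p) is binary entropy
H(0.1909) = -0.1909 × log₂(0.1909) - 0.8091 × log₂(0.8091)
H(p) = 0.7034
C = 1 - 0.7034 = 0.2966 bits/use


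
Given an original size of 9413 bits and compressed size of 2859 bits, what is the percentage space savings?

Space savings = (1 - Compressed/Original) × 100%
= (1 - 2859/9413) × 100%
= 69.63%


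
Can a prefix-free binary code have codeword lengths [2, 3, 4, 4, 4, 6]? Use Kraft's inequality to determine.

Kraft inequality: Σ 2^(-l_i) ≤ 1 for prefix-free code
Calculating: 2^(-2) + 2^(-3) + 2^(-4) + 2^(-4) + 2^(-4) + 2^(-6)
= 0.25 + 0.125 + 0.0625 + 0.0625 + 0.0625 + 0.015625
= 0.5781
Since 0.5781 ≤ 1, prefix-free code exists


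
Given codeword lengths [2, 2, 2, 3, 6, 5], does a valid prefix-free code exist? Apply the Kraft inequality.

Kraft inequality: Σ 2^(-l_i) ≤ 1 for prefix-free code
Calculating: 2^(-2) + 2^(-2) + 2^(-2) + 2^(-3) + 2^(-6) + 2^(-5)
= 0.25 + 0.25 + 0.25 + 0.125 + 0.015625 + 0.03125
= 0.9219
Since 0.9219 ≤ 1, prefix-free code exists


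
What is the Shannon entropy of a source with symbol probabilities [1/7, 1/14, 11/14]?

H(X) = -Σ p(x) log₂ p(x)
  -1/7 × log₂(1/7) = 0.4011
  -1/14 × log₂(1/14) = 0.2720
  -11/14 × log₂(11/14) = 0.2734
H(X) = 0.9464 bits


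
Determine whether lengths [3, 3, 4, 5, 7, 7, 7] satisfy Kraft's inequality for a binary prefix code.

Kraft inequality: Σ 2^(-l_i) ≤ 1 for prefix-free code
Calculating: 2^(-3) + 2^(-3) + 2^(-4) + 2^(-5) + 2^(-7) + 2^(-7) + 2^(-7)
= 0.125 + 0.125 + 0.0625 + 0.03125 + 0.0078125 + 0.0078125 + 0.0078125
= 0.3672
Since 0.3672 ≤ 1, prefix-free code exists


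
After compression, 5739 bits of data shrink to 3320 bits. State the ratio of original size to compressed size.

Compression ratio = Original / Compressed
= 5739 / 3320 = 1.73:1


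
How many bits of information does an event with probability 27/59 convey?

Information content I(x) = -log₂(p(x))
I = -log₂(27/59) = -log₂(0.4576)
I = 1.1278 bits


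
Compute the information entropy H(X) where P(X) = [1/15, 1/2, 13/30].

H(X) = -Σ p(x) log₂ p(x)
  -1/15 × log₂(1/15) = 0.2605
  -1/2 × log₂(1/2) = 0.5000
  -13/30 × log₂(13/30) = 0.5228
H(X) = 1.2833 bits


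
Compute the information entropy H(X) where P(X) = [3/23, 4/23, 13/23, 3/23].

H(X) = -Σ p(x) log₂ p(x)
  -3/23 × log₂(3/23) = 0.3833
  -4/23 × log₂(4/23) = 0.4389
  -13/23 × log₂(13/23) = 0.4652
  -3/23 × log₂(3/23) = 0.3833
H(X) = 1.6707 bits


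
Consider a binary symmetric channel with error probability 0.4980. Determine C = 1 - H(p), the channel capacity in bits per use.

For BSC with error probability p:
C = 1 - H(p) where H(p) is binary entropy
H(0.4980) = -0.4980 × log₂(0.4980) - 0.5020 × log₂(0.5020)
H(p) = 1.0000
C = 1 - 1.0000 = 0.0000 bits/use


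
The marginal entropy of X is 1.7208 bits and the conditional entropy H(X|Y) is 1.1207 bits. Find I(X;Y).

I(X;Y) = H(X) - H(X|Y)
I(X;Y) = 1.7208 - 1.1207 = 0.6001 bits


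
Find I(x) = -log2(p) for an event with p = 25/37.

Information content I(x) = -log₂(p(x))
I = -log₂(25/37) = -log₂(0.6757)
I = 0.5656 bits


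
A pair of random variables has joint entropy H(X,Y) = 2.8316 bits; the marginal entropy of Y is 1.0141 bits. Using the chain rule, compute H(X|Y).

Chain rule: H(X,Y) = H(X|Y) + H(Y)
H(X|Y) = H(X,Y) - H(Y) = 2.8316 - 1.0141 = 1.8175 bits


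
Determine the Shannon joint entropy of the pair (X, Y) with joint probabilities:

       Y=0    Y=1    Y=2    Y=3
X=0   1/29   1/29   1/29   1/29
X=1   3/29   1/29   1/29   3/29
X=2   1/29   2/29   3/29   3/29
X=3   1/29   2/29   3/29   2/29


H(X,Y) = -Σ p(x,y) log₂ p(x,y)
  p(0,0)=1/29: -0.0345 × log₂(0.0345) = 0.1675
  p(0,1)=1/29: -0.0345 × log₂(0.0345) = 0.1675
  p(0,2)=1/29: -0.0345 × log₂(0.0345) = 0.1675
  p(0,3)=1/29: -0.0345 × log₂(0.0345) = 0.1675
  p(1,0)=3/29: -0.1034 × log₂(0.1034) = 0.3386
  p(1,1)=1/29: -0.0345 × log₂(0.0345) = 0.1675
  p(1,2)=1/29: -0.0345 × log₂(0.0345) = 0.1675
  p(1,3)=3/29: -0.1034 × log₂(0.1034) = 0.3386
  p(2,0)=1/29: -0.0345 × log₂(0.0345) = 0.1675
  p(2,1)=2/29: -0.0690 × log₂(0.0690) = 0.2661
  p(2,2)=3/29: -0.1034 × log₂(0.1034) = 0.3386
  p(2,3)=3/29: -0.1034 × log₂(0.1034) = 0.3386
  p(3,0)=1/29: -0.0345 × log₂(0.0345) = 0.1675
  p(3,1)=2/29: -0.0690 × log₂(0.0690) = 0.2661
  p(3,2)=3/29: -0.1034 × log₂(0.1034) = 0.3386
  p(3,3)=2/29: -0.0690 × log₂(0.0690) = 0.2661
H(X,Y) = 3.8313 bits


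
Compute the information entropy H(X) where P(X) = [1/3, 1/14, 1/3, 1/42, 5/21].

H(X) = -Σ p(x) log₂ p(x)
  -1/3 × log₂(1/3) = 0.5283
  -1/14 × log₂(1/14) = 0.2720
  -1/3 × log₂(1/3) = 0.5283
  -1/42 × log₂(1/42) = 0.1284
  -5/21 × log₂(5/21) = 0.4929
H(X) = 1.9499 bits


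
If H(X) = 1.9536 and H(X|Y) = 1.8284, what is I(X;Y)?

I(X;Y) = H(X) - H(X|Y)
I(X;Y) = 1.9536 - 1.8284 = 0.1252 bits


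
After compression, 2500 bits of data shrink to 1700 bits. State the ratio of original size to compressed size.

Compression ratio = Original / Compressed
= 2500 / 1700 = 1.47:1


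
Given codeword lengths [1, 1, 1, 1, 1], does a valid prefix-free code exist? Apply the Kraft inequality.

Kraft inequality: Σ 2^(-l_i) ≤ 1 for prefix-free code
Calculating: 2^(-1) + 2^(-1) + 2^(-1) + 2^(-1) + 2^(-1)
= 0.5 + 0.5 + 0.5 + 0.5 + 0.5
= 2.5000
Since 2.5000 > 1, prefix-free code does not exist


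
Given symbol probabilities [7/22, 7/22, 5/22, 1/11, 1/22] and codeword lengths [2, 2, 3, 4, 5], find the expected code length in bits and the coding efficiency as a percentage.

Average length L = Σ p_i × l_i = 2.5455 bits
Entropy H = 2.0543 bits
Efficiency η = H/L × 100% = 80.71%


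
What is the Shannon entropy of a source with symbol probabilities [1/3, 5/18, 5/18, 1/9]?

H(X) = -Σ p(x) log₂ p(x)
  -1/3 × log₂(1/3) = 0.5283
  -5/18 × log₂(5/18) = 0.5133
  -5/18 × log₂(5/18) = 0.5133
  -1/9 × log₂(1/9) = 0.3522
H(X) = 1.9072 bits


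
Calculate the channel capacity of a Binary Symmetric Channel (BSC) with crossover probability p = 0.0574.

For BSC with error probability p:
C = 1 - H(p) where H(p) is binary entropy
H(0.0574) = -0.0574 × log₂(0.0574) - 0.9426 × log₂(0.9426)
H(p) = 0.3170
C = 1 - 0.3170 = 0.6830 bits/use


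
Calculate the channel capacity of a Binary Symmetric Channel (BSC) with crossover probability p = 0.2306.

For BSC with error probability p:
C = 1 - H(p) where H(p) is binary entropy
H(0.2306) = -0.2306 × log₂(0.2306) - 0.7694 × log₂(0.7694)
H(p) = 0.7791
C = 1 - 0.7791 = 0.2209 bits/use


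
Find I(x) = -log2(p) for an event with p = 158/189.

Information content I(x) = -log₂(p(x))
I = -log₂(158/189) = -log₂(0.8360)
I = 0.2585 bits


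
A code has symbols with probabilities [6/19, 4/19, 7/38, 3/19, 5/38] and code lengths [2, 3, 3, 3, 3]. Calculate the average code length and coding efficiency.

Average length L = Σ p_i × l_i = 2.6842 bits
Entropy H = 2.2534 bits
Efficiency η = H/L × 100% = 83.95%


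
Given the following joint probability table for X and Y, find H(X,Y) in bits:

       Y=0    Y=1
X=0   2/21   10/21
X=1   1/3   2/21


H(X,Y) = -Σ p(x,y) log₂ p(x,y)
  p(0,0)=2/21: -0.0952 × log₂(0.0952) = 0.3231
  p(0,1)=10/21: -0.4762 × log₂(0.4762) = 0.5097
  p(1,0)=1/3: -0.3333 × log₂(0.3333) = 0.5283
  p(1,1)=2/21: -0.0952 × log₂(0.0952) = 0.3231
H(X,Y) = 1.6842 bits


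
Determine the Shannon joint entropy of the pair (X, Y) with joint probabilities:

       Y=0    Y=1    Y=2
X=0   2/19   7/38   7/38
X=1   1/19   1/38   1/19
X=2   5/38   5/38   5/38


H(X,Y) = -Σ p(x,y) log₂ p(x,y)
  p(0,0)=2/19: -0.1053 × log₂(0.1053) = 0.3419
  p(0,1)=7/38: -0.1842 × log₂(0.1842) = 0.4496
  p(0,2)=7/38: -0.1842 × log₂(0.1842) = 0.4496
  p(1,0)=1/19: -0.0526 × log₂(0.0526) = 0.2236
  p(1,1)=1/38: -0.0263 × log₂(0.0263) = 0.1381
  p(1,2)=1/19: -0.0526 × log₂(0.0526) = 0.2236
  p(2,0)=5/38: -0.1316 × log₂(0.1316) = 0.3850
  p(2,1)=5/38: -0.1316 × log₂(0.1316) = 0.3850
  p(2,2)=5/38: -0.1316 × log₂(0.1316) = 0.3850
H(X,Y) = 2.9813 bits


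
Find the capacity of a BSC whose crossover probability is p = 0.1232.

For BSC with error probability p:
C = 1 - H(p) where H(p) is binary entropy
H(0.1232) = -0.1232 × log₂(0.1232) - 0.8768 × log₂(0.8768)
H(p) = 0.5385
C = 1 - 0.5385 = 0.4615 bits/use


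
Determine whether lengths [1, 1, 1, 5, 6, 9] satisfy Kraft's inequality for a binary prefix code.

Kraft inequality: Σ 2^(-l_i) ≤ 1 for prefix-free code
Calculating: 2^(-1) + 2^(-1) + 2^(-1) + 2^(-5) + 2^(-6) + 2^(-9)
= 0.5 + 0.5 + 0.5 + 0.03125 + 0.015625 + 0.001953125
= 1.5488
Since 1.5488 > 1, prefix-free code does not exist


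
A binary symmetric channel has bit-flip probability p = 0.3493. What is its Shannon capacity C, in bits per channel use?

For BSC with error probability p:
C = 1 - H(p) where H(p) is binary entropy
H(0.3493) = -0.3493 × log₂(0.3493) - 0.6507 × log₂(0.6507)
H(p) = 0.9334
C = 1 - 0.9334 = 0.0666 bits/use


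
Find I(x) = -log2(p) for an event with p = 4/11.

Information content I(x) = -log₂(p(x))
I = -log₂(4/11) = -log₂(0.3636)
I = 1.4594 bits


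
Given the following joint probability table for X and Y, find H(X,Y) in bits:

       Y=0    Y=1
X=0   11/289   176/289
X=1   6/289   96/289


H(X,Y) = -Σ p(x,y) log₂ p(x,y)
  p(0,0)=11/289: -0.0381 × log₂(0.0381) = 0.1795
  p(0,1)=176/289: -0.6090 × log₂(0.6090) = 0.4357
  p(1,0)=6/289: -0.0208 × log₂(0.0208) = 0.1161
  p(1,1)=96/289: -0.3322 × log₂(0.3322) = 0.5282
H(X,Y) = 1.2594 bits


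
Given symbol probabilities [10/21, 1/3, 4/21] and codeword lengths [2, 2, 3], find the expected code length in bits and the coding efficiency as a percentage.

Average length L = Σ p_i × l_i = 2.1905 bits
Entropy H = 1.4937 bits
Efficiency η = H/L × 100% = 68.19%


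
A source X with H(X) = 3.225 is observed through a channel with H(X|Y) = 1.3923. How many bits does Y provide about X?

I(X;Y) = H(X) - H(X|Y)
I(X;Y) = 3.225 - 1.3923 = 1.8327 bits


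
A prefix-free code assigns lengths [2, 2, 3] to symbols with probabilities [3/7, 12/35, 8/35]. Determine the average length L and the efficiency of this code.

Average length L = Σ p_i × l_i = 2.2286 bits
Entropy H = 1.5401 bits
Efficiency η = H/L × 100% = 69.11%


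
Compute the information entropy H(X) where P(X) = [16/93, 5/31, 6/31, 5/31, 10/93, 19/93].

H(X) = -Σ p(x) log₂ p(x)
  -16/93 × log₂(16/93) = 0.4368
  -5/31 × log₂(5/31) = 0.4246
  -6/31 × log₂(6/31) = 0.4586
  -5/31 × log₂(5/31) = 0.4246
  -10/93 × log₂(10/93) = 0.3459
  -19/93 × log₂(19/93) = 0.4681
H(X) = 2.5586 bits


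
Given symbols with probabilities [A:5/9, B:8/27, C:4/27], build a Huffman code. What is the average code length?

Huffman tree construction:
Combine smallest probabilities repeatedly
Resulting codes:
  A: 1 (length 1)
  B: 01 (length 2)
  C: 00 (length 2)
Average length = Σ p(s) × length(s) = 1.4444 bits


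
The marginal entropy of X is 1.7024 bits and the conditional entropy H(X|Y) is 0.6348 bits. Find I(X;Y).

I(X;Y) = H(X) - H(X|Y)
I(X;Y) = 1.7024 - 0.6348 = 1.0676 bits


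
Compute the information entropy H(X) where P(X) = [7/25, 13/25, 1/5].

H(X) = -Σ p(x) log₂ p(x)
  -7/25 × log₂(7/25) = 0.5142
  -13/25 × log₂(13/25) = 0.4906
  -1/5 × log₂(1/5) = 0.4644
H(X) = 1.4692 bits


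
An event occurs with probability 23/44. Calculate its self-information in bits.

Information content I(x) = -log₂(p(x))
I = -log₂(23/44) = -log₂(0.5227)
I = 0.9359 bits


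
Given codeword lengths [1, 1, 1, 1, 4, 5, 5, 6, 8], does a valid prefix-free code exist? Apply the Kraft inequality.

Kraft inequality: Σ 2^(-l_i) ≤ 1 for prefix-free code
Calculating: 2^(-1) + 2^(-1) + 2^(-1) + 2^(-1) + 2^(-4) + 2^(-5) + 2^(-5) + 2^(-6) + 2^(-8)
= 0.5 + 0.5 + 0.5 + 0.5 + 0.0625 + 0.03125 + 0.03125 + 0.015625 + 0.00390625
= 2.1445
Since 2.1445 > 1, prefix-free code does not exist


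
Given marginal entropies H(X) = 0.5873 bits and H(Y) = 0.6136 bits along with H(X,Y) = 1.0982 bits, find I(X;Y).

I(X;Y) = H(X) + H(Y) - H(X,Y)
I(X;Y) = 0.5873 + 0.6136 - 1.0982 = 0.1027 bits


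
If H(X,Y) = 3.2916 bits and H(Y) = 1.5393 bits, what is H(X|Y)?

Chain rule: H(X,Y) = H(X|Y) + H(Y)
H(X|Y) = H(X,Y) - H(Y) = 3.2916 - 1.5393 = 1.7523 bits


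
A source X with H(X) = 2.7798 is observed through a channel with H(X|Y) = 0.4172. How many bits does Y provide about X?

I(X;Y) = H(X) - H(X|Y)
I(X;Y) = 2.7798 - 0.4172 = 2.3626 bits


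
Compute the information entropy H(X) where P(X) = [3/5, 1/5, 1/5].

H(X) = -Σ p(x) log₂ p(x)
  -3/5 × log₂(3/5) = 0.4422
  -1/5 × log₂(1/5) = 0.4644
  -1/5 × log₂(1/5) = 0.4644
H(X) = 1.3710 bits


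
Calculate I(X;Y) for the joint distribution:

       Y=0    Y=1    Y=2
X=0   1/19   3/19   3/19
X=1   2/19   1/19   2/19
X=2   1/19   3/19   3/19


H(X) = 1.5683, H(Y) = 1.5294, H(X,Y) = 3.0364
I(X;Y) = H(X) + H(Y) - H(X,Y) = 0.0614 bits


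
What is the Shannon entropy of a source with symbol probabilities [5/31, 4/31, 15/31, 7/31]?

H(X) = -Σ p(x) log₂ p(x)
  -5/31 × log₂(5/31) = 0.4246
  -4/31 × log₂(4/31) = 0.3812
  -15/31 × log₂(15/31) = 0.5068
  -7/31 × log₂(7/31) = 0.4848
H(X) = 1.7973 bits


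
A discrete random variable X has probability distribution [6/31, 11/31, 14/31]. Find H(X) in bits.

H(X) = -Σ p(x) log₂ p(x)
  -6/31 × log₂(6/31) = 0.4586
  -11/31 × log₂(11/31) = 0.5304
  -14/31 × log₂(14/31) = 0.5179
H(X) = 1.5069 bits


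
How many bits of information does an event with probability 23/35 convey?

Information content I(x) = -log₂(p(x))
I = -log₂(23/35) = -log₂(0.6571)
I = 0.6057 bits


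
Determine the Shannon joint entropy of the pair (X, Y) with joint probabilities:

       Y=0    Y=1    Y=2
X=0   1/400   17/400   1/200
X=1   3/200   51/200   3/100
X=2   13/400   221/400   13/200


H(X,Y) = -Σ p(x,y) log₂ p(x,y)
  p(0,0)=1/400: -0.0025 × log₂(0.0025) = 0.0216
  p(0,1)=17/400: -0.0425 × log₂(0.0425) = 0.1936
  p(0,2)=1/200: -0.0050 × log₂(0.0050) = 0.0382
  p(1,0)=3/200: -0.0150 × log₂(0.0150) = 0.0909
  p(1,1)=51/200: -0.2550 × log₂(0.2550) = 0.5027
  p(1,2)=3/100: -0.0300 × log₂(0.0300) = 0.1518
  p(2,0)=13/400: -0.0325 × log₂(0.0325) = 0.1607
  p(2,1)=221/400: -0.5525 × log₂(0.5525) = 0.4729
  p(2,2)=13/200: -0.0650 × log₂(0.0650) = 0.2563
H(X,Y) = 1.8887 bits


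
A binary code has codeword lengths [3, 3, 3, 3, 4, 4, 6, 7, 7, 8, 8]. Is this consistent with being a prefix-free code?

Kraft inequality: Σ 2^(-l_i) ≤ 1 for prefix-free code
Calculating: 2^(-3) + 2^(-3) + 2^(-3) + 2^(-3) + 2^(-4) + 2^(-4) + 2^(-6) + 2^(-7) + 2^(-7) + 2^(-8) + 2^(-8)
= 0.125 + 0.125 + 0.125 + 0.125 + 0.0625 + 0.0625 + 0.015625 + 0.0078125 + 0.0078125 + 0.00390625 + 0.00390625
= 0.6641
Since 0.6641 ≤ 1, prefix-free code exists


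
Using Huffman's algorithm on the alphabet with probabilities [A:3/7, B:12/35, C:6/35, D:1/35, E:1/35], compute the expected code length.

Huffman tree construction:
Combine smallest probabilities repeatedly
Resulting codes:
  A: 0 (length 1)
  B: 11 (length 2)
  C: 101 (length 3)
  D: 1000 (length 4)
  E: 1001 (length 4)
Average length = Σ p(s) × length(s) = 1.8571 bits


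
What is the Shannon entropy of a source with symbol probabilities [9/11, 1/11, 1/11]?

H(X) = -Σ p(x) log₂ p(x)
  -9/11 × log₂(9/11) = 0.2369
  -1/11 × log₂(1/11) = 0.3145
  -1/11 × log₂(1/11) = 0.3145
H(X) = 0.8659 bits


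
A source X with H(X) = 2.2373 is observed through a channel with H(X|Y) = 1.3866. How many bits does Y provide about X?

I(X;Y) = H(X) - H(X|Y)
I(X;Y) = 2.2373 - 1.3866 = 0.8507 bits


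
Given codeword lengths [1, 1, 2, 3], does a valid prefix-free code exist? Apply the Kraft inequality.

Kraft inequality: Σ 2^(-l_i) ≤ 1 for prefix-free code
Calculating: 2^(-1) + 2^(-1) + 2^(-2) + 2^(-3)
= 0.5 + 0.5 + 0.25 + 0.125
= 1.3750
Since 1.3750 > 1, prefix-free code does not exist


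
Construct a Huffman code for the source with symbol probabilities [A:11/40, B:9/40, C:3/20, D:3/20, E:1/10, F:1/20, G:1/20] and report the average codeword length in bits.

Huffman tree construction:
Combine smallest probabilities repeatedly
Resulting codes:
  A: 10 (length 2)
  B: 01 (length 2)
  C: 110 (length 3)
  D: 111 (length 3)
  E: 000 (length 3)
  F: 0010 (length 4)
  G: 0011 (length 4)
Average length = Σ p(s) × length(s) = 2.6000 bits


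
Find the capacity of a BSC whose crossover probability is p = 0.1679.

For BSC with error probability p:
C = 1 - H(p) where H(p) is binary entropy
H(0.1679) = -0.1679 × log₂(0.1679) - 0.8321 × log₂(0.8321)
H(p) = 0.6529
C = 1 - 0.6529 = 0.3471 bits/use


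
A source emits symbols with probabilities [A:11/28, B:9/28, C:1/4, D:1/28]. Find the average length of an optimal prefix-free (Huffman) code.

Huffman tree construction:
Combine smallest probabilities repeatedly
Resulting codes:
  A: 0 (length 1)
  B: 11 (length 2)
  C: 101 (length 3)
  D: 100 (length 3)
Average length = Σ p(s) × length(s) = 1.8929 bits


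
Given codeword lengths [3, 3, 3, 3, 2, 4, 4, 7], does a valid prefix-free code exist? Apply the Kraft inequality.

Kraft inequality: Σ 2^(-l_i) ≤ 1 for prefix-free code
Calculating: 2^(-3) + 2^(-3) + 2^(-3) + 2^(-3) + 2^(-2) + 2^(-4) + 2^(-4) + 2^(-7)
= 0.125 + 0.125 + 0.125 + 0.125 + 0.25 + 0.0625 + 0.0625 + 0.0078125
= 0.8828
Since 0.8828 ≤ 1, prefix-free code exists


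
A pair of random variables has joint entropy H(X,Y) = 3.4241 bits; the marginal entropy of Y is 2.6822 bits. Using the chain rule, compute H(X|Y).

Chain rule: H(X,Y) = H(X|Y) + H(Y)
H(X|Y) = H(X,Y) - H(Y) = 3.4241 - 2.6822 = 0.7419 bits


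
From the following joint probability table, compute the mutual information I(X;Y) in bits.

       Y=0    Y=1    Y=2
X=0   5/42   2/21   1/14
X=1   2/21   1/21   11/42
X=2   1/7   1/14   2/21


H(X) = 1.5682, H(Y) = 1.5306, H(X,Y) = 2.9951
I(X;Y) = H(X) + H(Y) - H(X,Y) = 0.1037 bits


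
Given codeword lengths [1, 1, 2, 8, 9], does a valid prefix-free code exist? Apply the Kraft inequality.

Kraft inequality: Σ 2^(-l_i) ≤ 1 for prefix-free code
Calculating: 2^(-1) + 2^(-1) + 2^(-2) + 2^(-8) + 2^(-9)
= 0.5 + 0.5 + 0.25 + 0.00390625 + 0.001953125
= 1.2559
Since 1.2559 > 1, prefix-free code does not exist


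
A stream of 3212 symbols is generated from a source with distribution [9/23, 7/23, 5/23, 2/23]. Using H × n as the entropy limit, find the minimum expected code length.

Entropy H = 1.8370 bits/symbol
Minimum bits = H × n = 1.8370 × 3212
= 5900.51 bits


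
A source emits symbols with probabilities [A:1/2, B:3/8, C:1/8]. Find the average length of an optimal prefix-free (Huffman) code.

Huffman tree construction:
Combine smallest probabilities repeatedly
Resulting codes:
  A: 0 (length 1)
  B: 11 (length 2)
  C: 10 (length 2)
Average length = Σ p(s) × length(s) = 1.5000 bits


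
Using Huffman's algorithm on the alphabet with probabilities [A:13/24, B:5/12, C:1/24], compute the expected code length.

Huffman tree construction:
Combine smallest probabilities repeatedly
Resulting codes:
  A: 1 (length 1)
  B: 01 (length 2)
  C: 00 (length 2)
Average length = Σ p(s) × length(s) = 1.4583 bits


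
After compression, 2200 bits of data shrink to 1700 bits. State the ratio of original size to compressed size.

Compression ratio = Original / Compressed
= 2200 / 1700 = 1.29:1


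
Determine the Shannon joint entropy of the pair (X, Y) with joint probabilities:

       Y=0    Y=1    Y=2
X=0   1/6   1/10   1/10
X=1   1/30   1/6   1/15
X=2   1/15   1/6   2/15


H(X,Y) = -Σ p(x,y) log₂ p(x,y)
  p(0,0)=1/6: -0.1667 × log₂(0.1667) = 0.4308
  p(0,1)=1/10: -0.1000 × log₂(0.1000) = 0.3322
  p(0,2)=1/10: -0.1000 × log₂(0.1000) = 0.3322
  p(1,0)=1/30: -0.0333 × log₂(0.0333) = 0.1636
  p(1,1)=1/6: -0.1667 × log₂(0.1667) = 0.4308
  p(1,2)=1/15: -0.0667 × log₂(0.0667) = 0.2605
  p(2,0)=1/15: -0.0667 × log₂(0.0667) = 0.2605
  p(2,1)=1/6: -0.1667 × log₂(0.1667) = 0.4308
  p(2,2)=2/15: -0.1333 × log₂(0.1333) = 0.3876
H(X,Y) = 3.0289 bits


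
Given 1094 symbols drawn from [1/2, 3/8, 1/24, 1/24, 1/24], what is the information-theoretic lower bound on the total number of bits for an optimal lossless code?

Entropy H = 1.6038 bits/symbol
Minimum bits = H × n = 1.6038 × 1094
= 1754.51 bits


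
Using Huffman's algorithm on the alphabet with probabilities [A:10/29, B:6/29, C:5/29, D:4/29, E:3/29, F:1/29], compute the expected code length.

Huffman tree construction:
Combine smallest probabilities repeatedly
Resulting codes:
  A: 11 (length 2)
  B: 01 (length 2)
  C: 00 (length 2)
  D: 100 (length 3)
  E: 1011 (length 4)
  F: 1010 (length 4)
Average length = Σ p(s) × length(s) = 2.4138 bits


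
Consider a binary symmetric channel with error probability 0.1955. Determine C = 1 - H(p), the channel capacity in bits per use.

For BSC with error probability p:
C = 1 - H(p) where H(p) is binary entropy
H(0.1955) = -0.1955 × log₂(0.1955) - 0.8045 × log₂(0.8045)
H(p) = 0.7128
C = 1 - 0.7128 = 0.2872 bits/use


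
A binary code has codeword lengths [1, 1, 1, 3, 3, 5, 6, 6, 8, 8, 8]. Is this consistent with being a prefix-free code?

Kraft inequality: Σ 2^(-l_i) ≤ 1 for prefix-free code
Calculating: 2^(-1) + 2^(-1) + 2^(-1) + 2^(-3) + 2^(-3) + 2^(-5) + 2^(-6) + 2^(-6) + 2^(-8) + 2^(-8) + 2^(-8)
= 0.5 + 0.5 + 0.5 + 0.125 + 0.125 + 0.03125 + 0.015625 + 0.015625 + 0.00390625 + 0.00390625 + 0.00390625
= 1.8242
Since 1.8242 > 1, prefix-free code does not exist


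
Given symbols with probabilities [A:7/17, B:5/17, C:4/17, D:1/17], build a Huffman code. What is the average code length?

Huffman tree construction:
Combine smallest probabilities repeatedly
Resulting codes:
  A: 0 (length 1)
  B: 10 (length 2)
  C: 111 (length 3)
  D: 110 (length 3)
Average length = Σ p(s) × length(s) = 1.8824 bits


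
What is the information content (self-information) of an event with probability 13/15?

Information content I(x) = -log₂(p(x))
I = -log₂(13/15) = -log₂(0.8667)
I = 0.2065 bits


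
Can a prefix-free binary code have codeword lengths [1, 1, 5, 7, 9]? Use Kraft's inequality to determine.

Kraft inequality: Σ 2^(-l_i) ≤ 1 for prefix-free code
Calculating: 2^(-1) + 2^(-1) + 2^(-5) + 2^(-7) + 2^(-9)
= 0.5 + 0.5 + 0.03125 + 0.0078125 + 0.001953125
= 1.0410
Since 1.0410 > 1, prefix-free code does not exist


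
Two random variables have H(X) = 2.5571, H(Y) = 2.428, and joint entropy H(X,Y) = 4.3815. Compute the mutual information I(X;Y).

I(X;Y) = H(X) + H(Y) - H(X,Y)
I(X;Y) = 2.5571 + 2.428 - 4.3815 = 0.6036 bits


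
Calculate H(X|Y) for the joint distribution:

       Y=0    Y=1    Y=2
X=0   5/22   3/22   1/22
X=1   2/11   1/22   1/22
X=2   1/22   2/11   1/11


H(X|Y) = Σ_y p(y) H(X|Y=y)
  p(Y=0) = 5/11, H(X|Y=0) = 1.3610
  p(Y=1) = 4/11, H(X|Y=1) = 1.4056
  p(Y=2) = 2/11, H(X|Y=2) = 1.5000
H(X|Y) = 0.4545×1.3610 + 0.3636×1.4056 + 0.1818×1.5000 = 1.4025 bits


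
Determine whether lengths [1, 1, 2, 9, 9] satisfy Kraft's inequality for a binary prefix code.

Kraft inequality: Σ 2^(-l_i) ≤ 1 for prefix-free code
Calculating: 2^(-1) + 2^(-1) + 2^(-2) + 2^(-9) + 2^(-9)
= 0.5 + 0.5 + 0.25 + 0.001953125 + 0.001953125
= 1.2539
Since 1.2539 > 1, prefix-free code does not exist


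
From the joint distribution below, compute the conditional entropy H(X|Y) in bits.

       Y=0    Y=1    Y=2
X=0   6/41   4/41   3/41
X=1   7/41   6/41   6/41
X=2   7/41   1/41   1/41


H(X|Y) = Σ_y p(y) H(X|Y=y)
  p(Y=0) = 20/41, H(X|Y=0) = 1.5813
  p(Y=1) = 11/41, H(X|Y=1) = 1.3222
  p(Y=2) = 10/41, H(X|Y=2) = 1.2955
H(X|Y) = 0.4878×1.5813 + 0.2683×1.3222 + 0.2439×1.2955 = 1.4421 bits


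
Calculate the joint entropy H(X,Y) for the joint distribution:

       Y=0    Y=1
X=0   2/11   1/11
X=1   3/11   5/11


H(X,Y) = -Σ p(x,y) log₂ p(x,y)
  p(0,0)=2/11: -0.1818 × log₂(0.1818) = 0.4472
  p(0,1)=1/11: -0.0909 × log₂(0.0909) = 0.3145
  p(1,0)=3/11: -0.2727 × log₂(0.2727) = 0.5112
  p(1,1)=5/11: -0.4545 × log₂(0.4545) = 0.5170
H(X,Y) = 1.7899 bits


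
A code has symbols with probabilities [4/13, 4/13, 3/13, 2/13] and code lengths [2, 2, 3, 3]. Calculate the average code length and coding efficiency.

Average length L = Σ p_i × l_i = 2.3846 bits
Entropy H = 1.9501 bits
Efficiency η = H/L × 100% = 81.78%


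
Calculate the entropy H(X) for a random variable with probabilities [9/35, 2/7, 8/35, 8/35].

H(X) = -Σ p(x) log₂ p(x)
  -9/35 × log₂(9/35) = 0.5038
  -2/7 × log₂(2/7) = 0.5164
  -8/35 × log₂(8/35) = 0.4867
  -8/35 × log₂(8/35) = 0.4867
H(X) = 1.9936 bits


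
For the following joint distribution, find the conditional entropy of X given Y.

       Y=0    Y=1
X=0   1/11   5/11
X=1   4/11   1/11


H(X|Y) = Σ_y p(y) H(X|Y=y)
  p(Y=0) = 5/11, H(X|Y=0) = 0.7219
  p(Y=1) = 6/11, H(X|Y=1) = 0.6500
H(X|Y) = 0.4545×0.7219 + 0.5455×0.6500 = 0.6827 bits


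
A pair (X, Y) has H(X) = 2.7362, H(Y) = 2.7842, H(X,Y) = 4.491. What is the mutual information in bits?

I(X;Y) = H(X) + H(Y) - H(X,Y)
I(X;Y) = 2.7362 + 2.7842 - 4.491 = 1.0294 bits


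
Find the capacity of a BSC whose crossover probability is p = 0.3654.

For BSC with error probability p:
C = 1 - H(p) where H(p) is binary entropy
H(0.3654) = -0.3654 × log₂(0.3654) - 0.6346 × log₂(0.6346)
H(p) = 0.9471
C = 1 - 0.9471 = 0.0529 bits/use


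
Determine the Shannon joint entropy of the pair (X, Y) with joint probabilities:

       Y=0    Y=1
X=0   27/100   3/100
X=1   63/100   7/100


H(X,Y) = -Σ p(x,y) log₂ p(x,y)
  p(0,0)=27/100: -0.2700 × log₂(0.2700) = 0.5100
  p(0,1)=3/100: -0.0300 × log₂(0.0300) = 0.1518
  p(1,0)=63/100: -0.6300 × log₂(0.6300) = 0.4199
  p(1,1)=7/100: -0.0700 × log₂(0.0700) = 0.2686
H(X,Y) = 1.3503 bits


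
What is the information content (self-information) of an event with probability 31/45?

Information content I(x) = -log₂(p(x))
I = -log₂(31/45) = -log₂(0.6889)
I = 0.5377 bits


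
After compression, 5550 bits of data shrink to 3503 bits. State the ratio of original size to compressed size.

Compression ratio = Original / Compressed
= 5550 / 3503 = 1.58:1


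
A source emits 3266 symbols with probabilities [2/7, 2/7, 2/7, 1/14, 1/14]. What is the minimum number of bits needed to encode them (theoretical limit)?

Entropy H = 2.0931 bits/symbol
Minimum bits = H × n = 2.0931 × 3266
= 6835.96 bits


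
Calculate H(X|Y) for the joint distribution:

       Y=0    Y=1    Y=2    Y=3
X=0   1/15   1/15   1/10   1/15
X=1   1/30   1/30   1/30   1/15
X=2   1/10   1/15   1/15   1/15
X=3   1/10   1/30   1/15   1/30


H(X|Y) = Σ_y p(y) H(X|Y=y)
  p(Y=0) = 3/10, H(X|Y=0) = 1.8911
  p(Y=1) = 1/5, H(X|Y=1) = 1.9183
  p(Y=2) = 4/15, H(X|Y=2) = 1.9056
  p(Y=3) = 7/30, H(X|Y=3) = 1.9502
H(X|Y) = 0.3000×1.8911 + 0.2000×1.9183 + 0.2667×1.9056 + 0.2333×1.9502 = 1.9142 bits


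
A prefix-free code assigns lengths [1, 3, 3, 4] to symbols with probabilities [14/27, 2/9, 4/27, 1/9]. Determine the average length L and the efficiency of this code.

Average length L = Σ p_i × l_i = 2.0741 bits
Entropy H = 1.7339 bits
Efficiency η = H/L × 100% = 83.60%


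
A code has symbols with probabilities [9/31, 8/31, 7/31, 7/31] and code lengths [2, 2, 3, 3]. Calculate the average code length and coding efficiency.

Average length L = Σ p_i × l_i = 2.4516 bits
Entropy H = 1.9919 bits
Efficiency η = H/L × 100% = 81.25%


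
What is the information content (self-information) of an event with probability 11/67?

Information content I(x) = -log₂(p(x))
I = -log₂(11/67) = -log₂(0.1642)
I = 2.6067 bits


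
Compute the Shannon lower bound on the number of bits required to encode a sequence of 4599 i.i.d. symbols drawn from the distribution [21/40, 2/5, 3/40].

Entropy H = 1.2971 bits/symbol
Minimum bits = H × n = 1.2971 × 4599
= 5965.31 bits


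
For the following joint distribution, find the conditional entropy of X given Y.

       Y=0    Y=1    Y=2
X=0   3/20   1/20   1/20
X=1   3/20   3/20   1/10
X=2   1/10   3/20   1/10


H(X|Y) = Σ_y p(y) H(X|Y=y)
  p(Y=0) = 2/5, H(X|Y=0) = 1.5613
  p(Y=1) = 7/20, H(X|Y=1) = 1.4488
  p(Y=2) = 1/4, H(X|Y=2) = 1.5219
H(X|Y) = 0.4000×1.5613 + 0.3500×1.4488 + 0.2500×1.5219 = 1.5121 bits


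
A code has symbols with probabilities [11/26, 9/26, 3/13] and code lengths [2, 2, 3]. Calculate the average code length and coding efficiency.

Average length L = Σ p_i × l_i = 2.2308 bits
Entropy H = 1.5430 bits
Efficiency η = H/L × 100% = 69.17%


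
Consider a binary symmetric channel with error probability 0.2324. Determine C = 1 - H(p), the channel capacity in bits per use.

For BSC with error probability p:
C = 1 - H(p) where H(p) is binary entropy
H(0.2324) = -0.2324 × log₂(0.2324) - 0.7676 × log₂(0.7676)
H(p) = 0.7822
C = 1 - 0.7822 = 0.2178 bits/use


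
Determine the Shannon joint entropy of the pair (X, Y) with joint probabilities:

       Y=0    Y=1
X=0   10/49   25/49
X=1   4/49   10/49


H(X,Y) = -Σ p(x,y) log₂ p(x,y)
  p(0,0)=10/49: -0.2041 × log₂(0.2041) = 0.4679
  p(0,1)=25/49: -0.5102 × log₂(0.5102) = 0.4953
  p(1,0)=4/49: -0.0816 × log₂(0.0816) = 0.2951
  p(1,1)=10/49: -0.2041 × log₂(0.2041) = 0.4679
H(X,Y) = 1.7262 bits


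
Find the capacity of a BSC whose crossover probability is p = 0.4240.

For BSC with error probability p:
C = 1 - H(p) where H(p) is binary entropy
H(0.4240) = -0.4240 × log₂(0.4240) - 0.5760 × log₂(0.5760)
H(p) = 0.9833
C = 1 - 0.9833 = 0.0167 bits/use


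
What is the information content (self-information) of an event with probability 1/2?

Information content I(x) = -log₂(p(x))
I = -log₂(1/2) = -log₂(0.5000)
I = 1.0000 bits


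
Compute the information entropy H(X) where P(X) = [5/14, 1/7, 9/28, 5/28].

H(X) = -Σ p(x) log₂ p(x)
  -5/14 × log₂(5/14) = 0.5305
  -1/7 × log₂(1/7) = 0.4011
  -9/28 × log₂(9/28) = 0.5263
  -5/28 × log₂(5/28) = 0.4438
H(X) = 1.9017 bits


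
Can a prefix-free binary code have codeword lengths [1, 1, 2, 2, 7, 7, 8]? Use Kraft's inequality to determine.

Kraft inequality: Σ 2^(-l_i) ≤ 1 for prefix-free code
Calculating: 2^(-1) + 2^(-1) + 2^(-2) + 2^(-2) + 2^(-7) + 2^(-7) + 2^(-8)
= 0.5 + 0.5 + 0.25 + 0.25 + 0.0078125 + 0.0078125 + 0.00390625
= 1.5195
Since 1.5195 > 1, prefix-free code does not exist


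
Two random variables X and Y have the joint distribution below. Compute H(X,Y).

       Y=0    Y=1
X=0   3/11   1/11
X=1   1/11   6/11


H(X,Y) = -Σ p(x,y) log₂ p(x,y)
  p(0,0)=3/11: -0.2727 × log₂(0.2727) = 0.5112
  p(0,1)=1/11: -0.0909 × log₂(0.0909) = 0.3145
  p(1,0)=1/11: -0.0909 × log₂(0.0909) = 0.3145
  p(1,1)=6/11: -0.5455 × log₂(0.5455) = 0.4770
H(X,Y) = 1.6172 bits


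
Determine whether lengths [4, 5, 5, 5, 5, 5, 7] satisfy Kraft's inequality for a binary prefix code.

Kraft inequality: Σ 2^(-l_i) ≤ 1 for prefix-free code
Calculating: 2^(-4) + 2^(-5) + 2^(-5) + 2^(-5) + 2^(-5) + 2^(-5) + 2^(-7)
= 0.0625 + 0.03125 + 0.03125 + 0.03125 + 0.03125 + 0.03125 + 0.0078125
= 0.2266
Since 0.2266 ≤ 1, prefix-free code exists


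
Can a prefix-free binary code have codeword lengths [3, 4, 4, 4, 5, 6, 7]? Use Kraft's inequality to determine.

Kraft inequality: Σ 2^(-l_i) ≤ 1 for prefix-free code
Calculating: 2^(-3) + 2^(-4) + 2^(-4) + 2^(-4) + 2^(-5) + 2^(-6) + 2^(-7)
= 0.125 + 0.0625 + 0.0625 + 0.0625 + 0.03125 + 0.015625 + 0.0078125
= 0.3672
Since 0.3672 ≤ 1, prefix-free code exists


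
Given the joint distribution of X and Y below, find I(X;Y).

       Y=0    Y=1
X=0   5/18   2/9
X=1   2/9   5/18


H(X) = 1.0000, H(Y) = 1.0000, H(X,Y) = 1.9911
I(X;Y) = H(X) + H(Y) - H(X,Y) = 0.0089 bits


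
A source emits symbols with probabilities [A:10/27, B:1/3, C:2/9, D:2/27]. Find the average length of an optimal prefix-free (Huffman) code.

Huffman tree construction:
Combine smallest probabilities repeatedly
Resulting codes:
  A: 0 (length 1)
  B: 11 (length 2)
  C: 101 (length 3)
  D: 100 (length 3)
Average length = Σ p(s) × length(s) = 1.9259 bits


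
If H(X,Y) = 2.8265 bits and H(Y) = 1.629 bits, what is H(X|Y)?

Chain rule: H(X,Y) = H(X|Y) + H(Y)
H(X|Y) = H(X,Y) - H(Y) = 2.8265 - 1.629 = 1.1975 bits


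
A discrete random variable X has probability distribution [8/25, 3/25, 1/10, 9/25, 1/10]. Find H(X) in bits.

H(X) = -Σ p(x) log₂ p(x)
  -8/25 × log₂(8/25) = 0.5260
  -3/25 × log₂(3/25) = 0.3671
  -1/10 × log₂(1/10) = 0.3322
  -9/25 × log₂(9/25) = 0.5306
  -1/10 × log₂(1/10) = 0.3322
H(X) = 2.0881 bits


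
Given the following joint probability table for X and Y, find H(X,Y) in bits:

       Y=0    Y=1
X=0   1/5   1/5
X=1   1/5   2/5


H(X,Y) = -Σ p(x,y) log₂ p(x,y)
  p(0,0)=1/5: -0.2000 × log₂(0.2000) = 0.4644
  p(0,1)=1/5: -0.2000 × log₂(0.2000) = 0.4644
  p(1,0)=1/5: -0.2000 × log₂(0.2000) = 0.4644
  p(1,1)=2/5: -0.4000 × log₂(0.4000) = 0.5288
H(X,Y) = 1.9219 bits


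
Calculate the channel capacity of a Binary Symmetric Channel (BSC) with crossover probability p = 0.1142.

For BSC with error probability p:
C = 1 - H(p) where H(p) is binary entropy
H(0.1142) = -0.1142 × log₂(0.1142) - 0.8858 × log₂(0.8858)
H(p) = 0.5125
C = 1 - 0.5125 = 0.4875 bits/use


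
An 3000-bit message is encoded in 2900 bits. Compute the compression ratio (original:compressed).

Compression ratio = Original / Compressed
= 3000 / 2900 = 1.03:1


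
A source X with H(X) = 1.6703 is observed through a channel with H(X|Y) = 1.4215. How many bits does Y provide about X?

I(X;Y) = H(X) - H(X|Y)
I(X;Y) = 1.6703 - 1.4215 = 0.2488 bits


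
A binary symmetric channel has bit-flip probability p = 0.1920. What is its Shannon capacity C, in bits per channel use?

For BSC with error probability p:
C = 1 - H(p) where H(p) is binary entropy
H(0.1920) = -0.1920 × log₂(0.1920) - 0.8080 × log₂(0.8080)
H(p) = 0.7056
C = 1 - 0.7056 = 0.2944 bits/use


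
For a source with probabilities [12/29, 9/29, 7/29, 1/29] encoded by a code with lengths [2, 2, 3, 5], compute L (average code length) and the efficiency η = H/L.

Average length L = Σ p_i × l_i = 2.3448 bits
Entropy H = 1.7131 bits
Efficiency η = H/L × 100% = 73.06%


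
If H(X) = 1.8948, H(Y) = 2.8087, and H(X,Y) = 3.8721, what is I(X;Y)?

I(X;Y) = H(X) + H(Y) - H(X,Y)
I(X;Y) = 1.8948 + 2.8087 - 3.8721 = 0.8314 bits


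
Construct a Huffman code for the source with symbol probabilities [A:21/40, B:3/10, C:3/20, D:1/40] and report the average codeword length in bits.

Huffman tree construction:
Combine smallest probabilities repeatedly
Resulting codes:
  A: 1 (length 1)
  B: 01 (length 2)
  C: 001 (length 3)
  D: 000 (length 3)
Average length = Σ p(s) × length(s) = 1.6500 bits


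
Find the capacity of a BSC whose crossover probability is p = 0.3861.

For BSC with error probability p:
C = 1 - H(p) where H(p) is binary entropy
H(0.3861) = -0.3861 × log₂(0.3861) - 0.6139 × log₂(0.6139)
H(p) = 0.9622
C = 1 - 0.9622 = 0.0378 bits/use


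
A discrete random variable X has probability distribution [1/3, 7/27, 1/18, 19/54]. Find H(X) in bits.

H(X) = -Σ p(x) log₂ p(x)
  -1/3 × log₂(1/3) = 0.5283
  -7/27 × log₂(7/27) = 0.5049
  -1/18 × log₂(1/18) = 0.2317
  -19/54 × log₂(19/54) = 0.5302
H(X) = 1.7951 bits


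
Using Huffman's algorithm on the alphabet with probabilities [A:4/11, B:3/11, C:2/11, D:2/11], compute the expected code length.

Huffman tree construction:
Combine smallest probabilities repeatedly
Resulting codes:
  A: 11 (length 2)
  B: 10 (length 2)
  C: 00 (length 2)
  D: 01 (length 2)
Average length = Σ p(s) × length(s) = 2.0000 bits


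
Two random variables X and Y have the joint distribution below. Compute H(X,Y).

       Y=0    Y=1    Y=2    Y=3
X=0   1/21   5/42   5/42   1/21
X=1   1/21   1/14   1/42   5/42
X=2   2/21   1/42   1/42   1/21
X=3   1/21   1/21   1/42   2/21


H(X,Y) = -Σ p(x,y) log₂ p(x,y)
  p(0,0)=1/21: -0.0476 × log₂(0.0476) = 0.2092
  p(0,1)=5/42: -0.1190 × log₂(0.1190) = 0.3655
  p(0,2)=5/42: -0.1190 × log₂(0.1190) = 0.3655
  p(0,3)=1/21: -0.0476 × log₂(0.0476) = 0.2092
  p(1,0)=1/21: -0.0476 × log₂(0.0476) = 0.2092
  p(1,1)=1/14: -0.0714 × log₂(0.0714) = 0.2720
  p(1,2)=1/42: -0.0238 × log₂(0.0238) = 0.1284
  p(1,3)=5/42: -0.1190 × log₂(0.1190) = 0.3655
  p(2,0)=2/21: -0.0952 × log₂(0.0952) = 0.3231
  p(2,1)=1/42: -0.0238 × log₂(0.0238) = 0.1284
  p(2,2)=1/42: -0.0238 × log₂(0.0238) = 0.1284
  p(2,3)=1/21: -0.0476 × log₂(0.0476) = 0.2092
  p(3,0)=1/21: -0.0476 × log₂(0.0476) = 0.2092
  p(3,1)=1/21: -0.0476 × log₂(0.0476) = 0.2092
  p(3,2)=1/42: -0.0238 × log₂(0.0238) = 0.1284
  p(3,3)=2/21: -0.0952 × log₂(0.0952) = 0.3231
H(X,Y) = 3.7832 bits


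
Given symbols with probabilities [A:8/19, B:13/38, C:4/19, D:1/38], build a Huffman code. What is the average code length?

Huffman tree construction:
Combine smallest probabilities repeatedly
Resulting codes:
  A: 0 (length 1)
  B: 11 (length 2)
  C: 101 (length 3)
  D: 100 (length 3)
Average length = Σ p(s) × length(s) = 1.8158 bits


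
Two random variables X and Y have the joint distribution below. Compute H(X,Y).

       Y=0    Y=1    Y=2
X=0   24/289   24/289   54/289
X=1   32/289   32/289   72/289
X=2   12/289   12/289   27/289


H(X,Y) = -Σ p(x,y) log₂ p(x,y)
  p(0,0)=24/289: -0.0830 × log₂(0.0830) = 0.2981
  p(0,1)=24/289: -0.0830 × log₂(0.0830) = 0.2981
  p(0,2)=54/289: -0.1869 × log₂(0.1869) = 0.4522
  p(1,0)=32/289: -0.1107 × log₂(0.1107) = 0.3515
  p(1,1)=32/289: -0.1107 × log₂(0.1107) = 0.3515
  p(1,2)=72/289: -0.2491 × log₂(0.2491) = 0.4995
  p(2,0)=12/289: -0.0415 × log₂(0.0415) = 0.1906
  p(2,1)=12/289: -0.0415 × log₂(0.0415) = 0.1906
  p(2,2)=27/289: -0.0934 × log₂(0.0934) = 0.3195
H(X,Y) = 2.9517 bits


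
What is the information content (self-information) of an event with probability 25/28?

Information content I(x) = -log₂(p(x))
I = -log₂(25/28) = -log₂(0.8929)
I = 0.1635 bits


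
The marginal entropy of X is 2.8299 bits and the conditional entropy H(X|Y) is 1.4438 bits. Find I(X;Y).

I(X;Y) = H(X) - H(X|Y)
I(X;Y) = 2.8299 - 1.4438 = 1.3861 bits


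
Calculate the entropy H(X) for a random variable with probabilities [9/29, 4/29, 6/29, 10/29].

H(X) = -Σ p(x) log₂ p(x)
  -9/29 × log₂(9/29) = 0.5239
  -4/29 × log₂(4/29) = 0.3942
  -6/29 × log₂(6/29) = 0.4703
  -10/29 × log₂(10/29) = 0.5297
H(X) = 1.9180 bits


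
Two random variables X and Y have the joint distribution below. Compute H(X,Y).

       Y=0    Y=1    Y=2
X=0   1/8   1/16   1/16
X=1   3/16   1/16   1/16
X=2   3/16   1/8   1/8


H(X,Y) = -Σ p(x,y) log₂ p(x,y)
  p(0,0)=1/8: -0.1250 × log₂(0.1250) = 0.3750
  p(0,1)=1/16: -0.0625 × log₂(0.0625) = 0.2500
  p(0,2)=1/16: -0.0625 × log₂(0.0625) = 0.2500
  p(1,0)=3/16: -0.1875 × log₂(0.1875) = 0.4528
  p(1,1)=1/16: -0.0625 × log₂(0.0625) = 0.2500
  p(1,2)=1/16: -0.0625 × log₂(0.0625) = 0.2500
  p(2,0)=3/16: -0.1875 × log₂(0.1875) = 0.4528
  p(2,1)=1/8: -0.1250 × log₂(0.1250) = 0.3750
  p(2,2)=1/8: -0.1250 × log₂(0.1250) = 0.3750
H(X,Y) = 3.0306 bits


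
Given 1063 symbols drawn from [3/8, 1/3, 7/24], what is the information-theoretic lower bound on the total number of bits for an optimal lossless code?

Entropy H = 1.5774 bits/symbol
Minimum bits = H × n = 1.5774 × 1063
= 1676.81 bits
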